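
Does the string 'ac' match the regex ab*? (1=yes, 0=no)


Pattern: ab*
String: 'ac'
Pattern requires: exactly one 'a' followed by zero or more 'b's
First char is 'a' -> OK
Rest 'c': all b's? No
Result: 0

0


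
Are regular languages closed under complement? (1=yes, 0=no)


Regular languages are closed under all standard operations:
- Union: Yes (product construction)
- Intersection: Yes (product construction)
- Complement: Yes (swap accept/reject)
- Concatenation: Yes (NFA construction)
Operation: complement -> Closed

1


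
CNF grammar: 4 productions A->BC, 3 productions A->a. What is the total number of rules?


CNF allows two rule forms:
  A -> BC (binary): 4 rules
  A -> a (terminal): 3 rules
Total = 4 + 3 = 7

7


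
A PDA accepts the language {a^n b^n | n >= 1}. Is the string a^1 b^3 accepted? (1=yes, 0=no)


Language requires equal numbers of a's and b's
PDA pushes for each 'a', pops for each 'b'
Number of a's = 1
Number of b's = 3
1 != 3 -> Reject

0


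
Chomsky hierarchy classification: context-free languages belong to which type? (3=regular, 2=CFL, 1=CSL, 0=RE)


Chomsky hierarchy levels:
  Type 3: Regular (DFA/NFA/regex)
  Type 2: Context-free (PDA)
  Type 1: Context-sensitive
  Type 0: Recursively enumerable (TM)
'context-free' corresponds to Type 2

2


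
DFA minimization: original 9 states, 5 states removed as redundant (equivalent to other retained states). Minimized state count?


Original DFA: 9 states
Redundant states removed: 5
Minimized states = original - removed
= 9 - 5
= 4

4


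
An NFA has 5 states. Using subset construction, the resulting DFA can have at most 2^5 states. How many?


NFA has 5 states
Subset construction: each DFA state = subset of NFA states
Maximum subsets = 2^5
2^5 = 32

32


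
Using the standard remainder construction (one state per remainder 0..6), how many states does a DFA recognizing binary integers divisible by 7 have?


Divisibility by 7 is tracked via the remainder mod 7: 0, 1, ..., 6
The construction assigns one state to each remainder
Number of remainders = 7

7


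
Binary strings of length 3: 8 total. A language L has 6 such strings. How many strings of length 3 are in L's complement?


Alphabet: {0,1}
String length: 3
Total strings of length 3 = 2^3 = 8
Strings in L = 6
Complement = total - |L|
= 8 - 6
= 2

2


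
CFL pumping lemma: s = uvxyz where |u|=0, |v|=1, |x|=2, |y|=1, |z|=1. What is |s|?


|s| = |u| + |v| + |x| + |y| + |z|
= 0 + 1 + 2 + 1 + 1
= 1 + 2 + 2
= 3 + 2
= 5

5


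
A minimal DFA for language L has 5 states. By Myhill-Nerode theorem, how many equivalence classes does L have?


Myhill-Nerode theorem:
Number of equivalence classes = number of states in minimal DFA
Minimal DFA states = 5
Therefore equivalence classes = 5

5


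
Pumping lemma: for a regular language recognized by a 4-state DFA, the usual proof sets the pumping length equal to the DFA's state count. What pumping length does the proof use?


Pumping lemma for regular languages (standard proof):
Take p = |Q|, the number of DFA states.
Any string of length >= |Q| passes through |Q|+1 states while reading its first |Q| symbols,
so by pigeonhole some state repeats, giving the loop that can be pumped.
Here |Q| = 4
Therefore the proof uses p = 4

4


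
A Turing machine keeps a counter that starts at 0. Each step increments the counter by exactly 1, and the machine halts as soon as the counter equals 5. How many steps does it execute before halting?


Counter starts at 0. Counting sequence:
  Step 1: counter = 1
  Step 2: counter = 2
  Step 3: counter = 3
  Step 4: counter = 4
  Step 5: counter = 5
Counter reached 5 -> halt
Total steps = 5

5


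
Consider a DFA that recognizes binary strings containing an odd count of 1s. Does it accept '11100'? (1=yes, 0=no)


DFA has 2 states: q_even (start, accept=no) and q_odd
Processing string '11100' character by character:
  Position 0: read '1', 1-count=1 -> q_odd
  Position 1: read '1', 1-count=2 -> q_even
  Position 2: read '1', 1-count=3 -> q_odd
  Position 3: read '0', 1-count=3 -> q_odd (no change)
  Position 4: read '0', 1-count=3 -> q_odd (no change)
Final state: q_odd, total 1s = 3 (odd); the DFA requires an odd count -> accept

1


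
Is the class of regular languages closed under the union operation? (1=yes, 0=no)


Regular languages are closed under:
- Union (DFA product construction)
- Intersection (DFA product construction)
- Complement (swap accept/reject states)
- Concatenation (NFA construction)
- Kleene star (NFA construction)
union is in this list
Therefore: closed

1


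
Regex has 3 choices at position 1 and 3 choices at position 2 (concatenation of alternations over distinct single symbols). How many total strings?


First group: 3 alternatives
Second group: 3 alternatives
Concatenation: each choice from group 1 pairs with each from group 2
Total = 3 x 3 = 9

9


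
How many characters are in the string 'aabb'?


String: 'aabb'
Counting characters:
  'a' appears 2 time(s)
  'b' appears 2 time(s)
Total length = 2 + 2 = 4

4


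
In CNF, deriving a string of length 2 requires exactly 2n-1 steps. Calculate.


Chomsky Normal Form derivation:
String length n = 2
Each step either:
  - Splits a nonterminal into two (n-1 such steps)
  - Converts a nonterminal to terminal (n such steps)
Total = (n-1) + n = 2n - 1
= 2(2) - 1
= 4 - 1
= 3

3


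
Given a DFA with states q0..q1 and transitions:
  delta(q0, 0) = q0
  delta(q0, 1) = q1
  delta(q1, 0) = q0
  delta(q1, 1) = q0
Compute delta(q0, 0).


Looking up transition function:
delta(q0, 0) in the table
Row: q0, Column: 0
Result: q0

q0


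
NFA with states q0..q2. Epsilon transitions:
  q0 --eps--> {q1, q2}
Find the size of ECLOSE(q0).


Starting from q0
Initialize closure = {q0}
Follow epsilon from q0 -> add q1
Follow epsilon from q0 -> add q2
Final closure: {q0, q1, q2}
Size = 3

3


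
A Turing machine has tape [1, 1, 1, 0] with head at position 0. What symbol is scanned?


Tape: [1, 1, 1, 0]
Positions: 0 1 2 3
Values:    1 1 1 0
Head at position 0
tape[0] = 1

1


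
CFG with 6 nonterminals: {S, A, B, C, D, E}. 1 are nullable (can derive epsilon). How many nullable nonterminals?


Nonterminals: {S, A, B, C, D, E}
A nonterminal is nullable if it can derive epsilon
Counting nullable nonterminals: 1
Total nullable = 1

1


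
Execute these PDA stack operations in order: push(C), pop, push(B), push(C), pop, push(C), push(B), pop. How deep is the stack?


Tracing stack operations:
  push(C) -> stack = [C], depth=1
  pop -> removed C, stack = [], depth=0
  push(B) -> stack = [B], depth=1
  push(C) -> stack = [B,C], depth=2
  pop -> removed C, stack = [B], depth=1
  push(C) -> stack = [B,C], depth=2
  push(B) -> stack = [B,C,B], depth=3
  pop -> removed B, stack = [B,C], depth=2
Final depth = 2

2


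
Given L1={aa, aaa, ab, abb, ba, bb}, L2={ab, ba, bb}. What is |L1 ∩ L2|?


L1 = {aa, aaa, ab, abb, ba, bb}
L2 = {ab, ba, bb}
Checking each string in L1 against L2:
  'aa': in L2? No
  'aaa': in L2? No
  'ab': in L2? Yes
  'abb': in L2? No
  'ba': in L2? Yes
  'bb': in L2? Yes
Intersection = {ab, ba, bb}
|L1 ∩ L2| = 3

3


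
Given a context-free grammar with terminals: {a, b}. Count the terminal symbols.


Terminal symbols: a, b
Counting each: a (#1), b (#2)
Total = 2

2


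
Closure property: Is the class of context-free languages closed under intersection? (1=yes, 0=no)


CFL closure properties:
  Closed under: union, concatenation, Kleene star
  NOT closed under: intersection, complement
Operation 'intersection' is in not-closed list -> No (not closed)

0


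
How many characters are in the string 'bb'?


String: 'bb'
Counting characters:
  'b' appears 2 time(s)
Total length = 0 + 2 = 2

2


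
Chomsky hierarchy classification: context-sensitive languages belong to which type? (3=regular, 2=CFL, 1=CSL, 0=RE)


Chomsky hierarchy levels:
  Type 3: Regular (DFA/NFA/regex)
  Type 2: Context-free (PDA)
  Type 1: Context-sensitive
  Type 0: Recursively enumerable (TM)
'context-sensitive' corresponds to Type 1

1


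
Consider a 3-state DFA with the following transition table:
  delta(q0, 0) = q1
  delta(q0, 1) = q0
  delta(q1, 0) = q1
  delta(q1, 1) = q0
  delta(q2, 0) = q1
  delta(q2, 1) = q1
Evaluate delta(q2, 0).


Looking up transition function:
delta(q2, 0) in the table
Row: q2, Column: 0
Result: q1

q1


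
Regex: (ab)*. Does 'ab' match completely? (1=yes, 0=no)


Pattern: (ab)*
String: 'ab'
Pattern requires: zero or more repetitions of 'ab'
Pairs: ['ab']
All pairs are 'ab'? Yes
Result: 1

1


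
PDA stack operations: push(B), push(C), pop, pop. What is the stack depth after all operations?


Tracing stack operations:
  push(B) -> stack = [B], depth=1
  push(C) -> stack = [B,C], depth=2
  pop -> removed C, stack = [B], depth=1
  pop -> removed B, stack = [], depth=0
Final depth = 0

0


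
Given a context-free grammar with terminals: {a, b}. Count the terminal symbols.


Terminal symbols: a, b
Counting each: a (#1), b (#2)
Total = 2

2


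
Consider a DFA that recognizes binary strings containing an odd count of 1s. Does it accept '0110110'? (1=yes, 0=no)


DFA has 2 states: q_even (start, accept=no) and q_odd
Processing string '0110110' character by character:
  Position 0: read '0', 1-count=0 -> q_even (no change)
  Position 1: read '1', 1-count=1 -> q_odd
  Position 2: read '1', 1-count=2 -> q_even
  Position 3: read '0', 1-count=2 -> q_even (no change)
  Position 4: read '1', 1-count=3 -> q_odd
  Position 5: read '1', 1-count=4 -> q_even
  Position 6: read '0', 1-count=4 -> q_even (no change)
Final state: q_even, total 1s = 4 (even); the DFA requires an odd count -> reject

0


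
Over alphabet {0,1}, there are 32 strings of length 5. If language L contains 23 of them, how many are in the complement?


Alphabet: {0,1}
String length: 5
Total strings of length 5 = 2^5 = 32
Strings in L = 23
Complement = total - |L|
= 32 - 23
= 9

9


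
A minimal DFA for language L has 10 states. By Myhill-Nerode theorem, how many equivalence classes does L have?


Myhill-Nerode theorem:
Number of equivalence classes = number of states in minimal DFA
Minimal DFA states = 10
Therefore equivalence classes = 10

10


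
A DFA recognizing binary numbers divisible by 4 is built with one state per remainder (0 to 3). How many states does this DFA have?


Divisibility by 4 is tracked via the remainder mod 4: 0, 1, ..., 3
The construction assigns one state to each remainder
Number of remainders = 4

4


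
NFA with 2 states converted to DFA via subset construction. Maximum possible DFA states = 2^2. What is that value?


NFA has 2 states
Subset construction: each DFA state = subset of NFA states
Maximum subsets = 2^2
2^2 = 4

4


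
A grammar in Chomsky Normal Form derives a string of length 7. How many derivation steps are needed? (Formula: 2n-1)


Chomsky Normal Form derivation:
String length n = 7
Each step either:
  - Splits a nonterminal into two (n-1 such steps)
  - Converts a nonterminal to terminal (n such steps)
Total = (n-1) + n = 2n - 1
= 2(7) - 1
= 14 - 1
= 13

13


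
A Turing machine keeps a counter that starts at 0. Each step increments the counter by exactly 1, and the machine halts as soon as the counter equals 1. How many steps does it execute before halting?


Counter starts at 0. Counting sequence:
  Step 1: counter = 1
Counter reached 1 -> halt
Total steps = 1

1


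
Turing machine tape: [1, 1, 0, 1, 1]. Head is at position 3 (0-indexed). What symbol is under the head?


Tape: [1, 1, 0, 1, 1]
Positions: 0 1 2 3 4
Values:    1 1 0 1 1
Head at position 3
tape[3] = 1

1


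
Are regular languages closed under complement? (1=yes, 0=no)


Regular languages are closed under:
- Union (DFA product construction)
- Intersection (DFA product construction)
- Complement (swap accept/reject states)
- Concatenation (NFA construction)
- Kleene star (NFA construction)
complement is in this list
Therefore: closed

1


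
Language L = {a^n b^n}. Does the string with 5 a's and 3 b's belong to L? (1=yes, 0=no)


Language requires equal numbers of a's and b's
PDA pushes for each 'a', pops for each 'b'
Number of a's = 5
Number of b's = 3
5 != 3 -> Reject

0


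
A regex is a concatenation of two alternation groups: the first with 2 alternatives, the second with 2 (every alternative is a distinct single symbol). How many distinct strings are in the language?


First group: 2 alternatives
Second group: 2 alternatives
Concatenation: each choice from group 1 pairs with each from group 2
Total = 2 x 2 = 4

4


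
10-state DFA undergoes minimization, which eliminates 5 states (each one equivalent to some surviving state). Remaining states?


Original DFA: 10 states
Redundant states removed: 5
Minimized states = original - removed
= 10 - 5
= 5

5


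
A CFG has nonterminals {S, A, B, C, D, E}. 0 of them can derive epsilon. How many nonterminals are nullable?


Nonterminals: {S, A, B, C, D, E}
A nonterminal is nullable if it can derive epsilon
Counting nullable nonterminals: 0
Total nullable = 0

0


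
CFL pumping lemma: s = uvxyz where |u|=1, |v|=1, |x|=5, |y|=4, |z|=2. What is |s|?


|s| = |u| + |v| + |x| + |y| + |z|
= 1 + 1 + 5 + 4 + 2
= 2 + 5 + 6
= 7 + 6
= 13

13


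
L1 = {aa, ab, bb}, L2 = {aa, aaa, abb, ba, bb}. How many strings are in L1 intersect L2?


L1 = {aa, ab, bb}
L2 = {aa, aaa, abb, ba, bb}
Checking each string in L1 against L2:
  'aa': in L2? Yes
  'ab': in L2? No
  'bb': in L2? Yes
Intersection = {aa, bb}
|L1 ∩ L2| = 2

2


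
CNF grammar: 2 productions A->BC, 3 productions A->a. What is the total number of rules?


CNF allows two rule forms:
  A -> BC (binary): 2 rules
  A -> a (terminal): 3 rules
Total = 2 + 3 = 5

5


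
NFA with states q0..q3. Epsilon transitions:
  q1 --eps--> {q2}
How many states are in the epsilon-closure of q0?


Starting from q0
Initialize closure = {q0}
q0 has no outgoing epsilon transitions -> nothing to add
Final closure: {q0}
Size = 1

1


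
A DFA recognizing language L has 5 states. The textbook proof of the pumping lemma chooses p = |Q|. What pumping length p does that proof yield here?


Pumping lemma for regular languages (standard proof):
Take p = |Q|, the number of DFA states.
Any string of length >= |Q| passes through |Q|+1 states while reading its first |Q| symbols,
so by pigeonhole some state repeats, giving the loop that can be pumped.
Here |Q| = 5
Therefore the proof uses p = 5

5


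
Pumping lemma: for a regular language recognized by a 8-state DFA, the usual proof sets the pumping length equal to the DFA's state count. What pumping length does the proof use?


Pumping lemma for regular languages (standard proof):
Take p = |Q|, the number of DFA states.
Any string of length >= |Q| passes through |Q|+1 states while reading its first |Q| symbols,
so by pigeonhole some state repeats, giving the loop that can be pumped.
Here |Q| = 8
Therefore the proof uses p = 8

8


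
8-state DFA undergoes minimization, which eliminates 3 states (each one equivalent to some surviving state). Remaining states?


Original DFA: 8 states
Redundant states removed: 3
Minimized states = original - removed
= 8 - 3
= 5

5


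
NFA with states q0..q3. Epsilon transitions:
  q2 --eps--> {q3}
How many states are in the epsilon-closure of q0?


Starting from q0
Initialize closure = {q0}
q0 has no outgoing epsilon transitions -> nothing to add
Final closure: {q0}
Size = 1

1


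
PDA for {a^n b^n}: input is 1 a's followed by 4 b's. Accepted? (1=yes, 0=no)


Language requires equal numbers of a's and b's
PDA pushes for each 'a', pops for each 'b'
Number of a's = 1
Number of b's = 4
1 != 4 -> Reject

0


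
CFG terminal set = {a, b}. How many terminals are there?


Terminal symbols: a, b
Counting each: a (#1), b (#2)
Total = 2

2


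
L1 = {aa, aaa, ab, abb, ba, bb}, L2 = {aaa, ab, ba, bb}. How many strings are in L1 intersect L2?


L1 = {aa, aaa, ab, abb, ba, bb}
L2 = {aaa, ab, ba, bb}
Checking each string in L1 against L2:
  'aa': in L2? No
  'aaa': in L2? Yes
  'ab': in L2? Yes
  'abb': in L2? No
  'ba': in L2? Yes
  'bb': in L2? Yes
Intersection = {aaa, ab, ba, bb}
|L1 ∩ L2| = 4

4


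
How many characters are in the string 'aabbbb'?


String: 'aabbbb'
Counting characters:
  'a' appears 2 time(s)
  'b' appears 4 time(s)
Total length = 2 + 4 = 6

6


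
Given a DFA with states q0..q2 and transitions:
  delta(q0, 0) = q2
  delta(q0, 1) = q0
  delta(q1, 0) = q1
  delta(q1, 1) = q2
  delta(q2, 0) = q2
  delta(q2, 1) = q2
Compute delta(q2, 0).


Looking up transition function:
delta(q2, 0) in the table
Row: q2, Column: 0
Result: q2

q2


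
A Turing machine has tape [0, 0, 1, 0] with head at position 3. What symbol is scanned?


Tape: [0, 0, 1, 0]
Positions: 0 1 2 3
Values:    0 0 1 0
Head at position 3
tape[3] = 0

0


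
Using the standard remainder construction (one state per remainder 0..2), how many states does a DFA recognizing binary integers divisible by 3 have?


Divisibility by 3 is tracked via the remainder mod 3: 0, 1, ..., 2
The construction assigns one state to each remainder
Number of remainders = 3

3


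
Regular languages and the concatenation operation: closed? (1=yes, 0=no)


Regular languages are closed under all standard operations:
- Union: Yes (product construction)
- Intersection: Yes (product construction)
- Complement: Yes (swap accept/reject)
- Concatenation: Yes (NFA construction)
Operation: concatenation -> Closed

1


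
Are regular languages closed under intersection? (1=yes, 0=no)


Regular languages are closed under:
- Union (DFA product construction)
- Intersection (DFA product construction)
- Complement (swap accept/reject states)
- Concatenation (NFA construction)
- Kleene star (NFA construction)
intersection is in this list
Therefore: closed

1


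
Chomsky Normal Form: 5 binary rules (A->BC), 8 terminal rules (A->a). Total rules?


CNF allows two rule forms:
  A -> BC (binary): 5 rules
  A -> a (terminal): 8 rules
Total = 5 + 8 = 13

13


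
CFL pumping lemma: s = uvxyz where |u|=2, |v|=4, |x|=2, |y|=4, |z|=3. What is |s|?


|s| = |u| + |v| + |x| + |y| + |z|
= 2 + 4 + 2 + 4 + 3
= 6 + 2 + 7
= 8 + 7
= 15

15


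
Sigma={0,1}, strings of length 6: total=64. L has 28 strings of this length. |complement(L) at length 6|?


Alphabet: {0,1}
String length: 6
Total strings of length 6 = 2^6 = 64
Strings in L = 28
Complement = total - |L|
= 64 - 28
= 36

36


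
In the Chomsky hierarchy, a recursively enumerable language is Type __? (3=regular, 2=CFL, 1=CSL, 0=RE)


Chomsky hierarchy levels:
  Type 3: Regular (DFA/NFA/regex)
  Type 2: Context-free (PDA)
  Type 1: Context-sensitive
  Type 0: Recursively enumerable (TM)
'recursively enumerable' corresponds to Type 0

0


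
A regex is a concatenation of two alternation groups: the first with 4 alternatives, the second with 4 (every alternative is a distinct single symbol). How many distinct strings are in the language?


First group: 4 alternatives
Second group: 4 alternatives
Concatenation: each choice from group 1 pairs with each from group 2
Total = 4 x 4 = 16

16


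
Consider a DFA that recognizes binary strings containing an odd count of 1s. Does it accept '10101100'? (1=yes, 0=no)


DFA has 2 states: q_even (start, accept=no) and q_odd
Processing string '10101100' character by character:
  Position 0: read '1', 1-count=1 -> q_odd
  Position 1: read '0', 1-count=1 -> q_odd (no change)
  Position 2: read '1', 1-count=2 -> q_even
  Position 3: read '0', 1-count=2 -> q_even (no change)
  Position 4: read '1', 1-count=3 -> q_odd
  Position 5: read '1', 1-count=4 -> q_even
  Position 6: read '0', 1-count=4 -> q_even (no change)
  Position 7: read '0', 1-count=4 -> q_even (no change)
Final state: q_even, total 1s = 4 (even); the DFA requires an odd count -> reject

0


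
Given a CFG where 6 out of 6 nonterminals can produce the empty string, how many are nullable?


Nonterminals: {S, A, B, C, D, E}
A nonterminal is nullable if it can derive epsilon
Counting nullable nonterminals: 6
Total nullable = 6

6


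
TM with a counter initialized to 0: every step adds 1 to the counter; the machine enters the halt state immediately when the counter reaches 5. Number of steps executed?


Counter starts at 0. Counting sequence:
  Step 1: counter = 1
  Step 2: counter = 2
  Step 3: counter = 3
  Step 4: counter = 4
  Step 5: counter = 5
Counter reached 5 -> halt
Total steps = 5

5


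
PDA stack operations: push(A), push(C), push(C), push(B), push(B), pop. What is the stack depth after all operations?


Tracing stack operations:
  push(A) -> stack = [A], depth=1
  push(C) -> stack = [A,C], depth=2
  push(C) -> stack = [A,C,C], depth=3
  push(B) -> stack = [A,C,C,B], depth=4
  push(B) -> stack = [A,C,C,B,B], depth=5
  pop -> removed B, stack = [A,C,C,B], depth=4
Final depth = 4

4


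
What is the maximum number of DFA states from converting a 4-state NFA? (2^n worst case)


NFA has 4 states
Subset construction: each DFA state = subset of NFA states
Maximum subsets = 2^4
2^4 = 16

16


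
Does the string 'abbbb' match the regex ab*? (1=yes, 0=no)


Pattern: ab*
String: 'abbbb'
Pattern requires: exactly one 'a' followed by zero or more 'b's
First char is 'a' -> OK
Rest 'bbbb': all b's? Yes
Result: 1

1


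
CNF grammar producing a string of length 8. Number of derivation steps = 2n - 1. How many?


Chomsky Normal Form derivation:
String length n = 8
Each step either:
  - Splits a nonterminal into two (n-1 such steps)
  - Converts a nonterminal to terminal (n such steps)
Total = (n-1) + n = 2n - 1
= 2(8) - 1
= 16 - 1
= 15

15


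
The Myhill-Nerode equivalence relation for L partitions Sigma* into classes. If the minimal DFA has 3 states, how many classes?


Myhill-Nerode theorem:
Number of equivalence classes = number of states in minimal DFA
Minimal DFA states = 3
Therefore equivalence classes = 3

3


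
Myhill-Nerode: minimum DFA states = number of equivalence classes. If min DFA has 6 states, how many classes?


Myhill-Nerode theorem:
Number of equivalence classes = number of states in minimal DFA
Minimal DFA states = 6
Therefore equivalence classes = 6

6


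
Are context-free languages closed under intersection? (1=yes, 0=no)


CFL closure properties:
  Closed under: union, concatenation, Kleene star
  NOT closed under: intersection, complement
Operation 'intersection' is in not-closed list -> No (not closed)

0


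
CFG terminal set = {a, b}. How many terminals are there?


Terminal symbols: a, b
Counting each: a (#1), b (#2)
Total = 2

2


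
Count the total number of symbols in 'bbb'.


String: 'bbb'
Counting characters:
  'b' appears 3 time(s)
Total length = 0 + 3 = 3

3


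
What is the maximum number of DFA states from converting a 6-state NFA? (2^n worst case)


NFA has 6 states
Subset construction: each DFA state = subset of NFA states
Maximum subsets = 2^6
2^6 = 64

64


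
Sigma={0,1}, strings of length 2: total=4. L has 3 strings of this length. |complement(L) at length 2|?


Alphabet: {0,1}
String length: 2
Total strings of length 2 = 2^2 = 4
Strings in L = 3
Complement = total - |L|
= 4 - 3
= 1

1


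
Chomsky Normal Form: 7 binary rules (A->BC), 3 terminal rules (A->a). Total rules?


CNF allows two rule forms:
  A -> BC (binary): 7 rules
  A -> a (terminal): 3 rules
Total = 7 + 3 = 10

10


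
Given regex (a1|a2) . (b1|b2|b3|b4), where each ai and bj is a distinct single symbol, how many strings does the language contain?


First group: 2 alternatives
Second group: 4 alternatives
Concatenation: each choice from group 1 pairs with each from group 2
Total = 2 x 4 = 8

8


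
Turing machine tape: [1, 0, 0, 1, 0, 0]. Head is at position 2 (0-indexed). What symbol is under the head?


Tape: [1, 0, 0, 1, 0, 0]
Positions: 0 1 2 3 4 5
Values:    1 0 0 1 0 0
Head at position 2
tape[2] = 0

0


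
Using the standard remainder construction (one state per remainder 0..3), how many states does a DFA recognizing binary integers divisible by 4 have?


Divisibility by 4 is tracked via the remainder mod 4: 0, 1, ..., 3
The construction assigns one state to each remainder
Number of remainders = 4

4


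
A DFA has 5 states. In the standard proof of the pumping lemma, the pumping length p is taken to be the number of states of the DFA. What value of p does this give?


Pumping lemma for regular languages (standard proof):
Take p = |Q|, the number of DFA states.
Any string of length >= |Q| passes through |Q|+1 states while reading its first |Q| symbols,
so by pigeonhole some state repeats, giving the loop that can be pumped.
Here |Q| = 5
Therefore the proof uses p = 5

5


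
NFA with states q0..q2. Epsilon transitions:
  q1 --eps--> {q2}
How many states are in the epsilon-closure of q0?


Starting from q0
Initialize closure = {q0}
q0 has no outgoing epsilon transitions -> nothing to add
Final closure: {q0}
Size = 1

1


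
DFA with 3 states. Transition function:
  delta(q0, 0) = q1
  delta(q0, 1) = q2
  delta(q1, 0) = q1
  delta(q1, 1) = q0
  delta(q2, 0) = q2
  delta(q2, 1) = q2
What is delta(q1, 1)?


Looking up transition function:
delta(q1, 1) in the table
Row: q1, Column: 1
Result: q0

q0


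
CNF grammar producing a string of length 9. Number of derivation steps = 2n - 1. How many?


Chomsky Normal Form derivation:
String length n = 9
Each step either:
  - Splits a nonterminal into two (n-1 such steps)
  - Converts a nonterminal to terminal (n such steps)
Total = (n-1) + n = 2n - 1
= 2(9) - 1
= 18 - 1
= 17

17


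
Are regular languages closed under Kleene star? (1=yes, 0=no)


Regular languages are closed under:
- Union (DFA product construction)
- Intersection (DFA product construction)
- Complement (swap accept/reject states)
- Concatenation (NFA construction)
- Kleene star (NFA construction)
Kleene star is in this list
Therefore: closed

1


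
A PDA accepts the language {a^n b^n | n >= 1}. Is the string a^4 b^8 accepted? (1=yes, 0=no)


Language requires equal numbers of a's and b's
PDA pushes for each 'a', pops for each 'b'
Number of a's = 4
Number of b's = 8
4 != 8 -> Reject

0


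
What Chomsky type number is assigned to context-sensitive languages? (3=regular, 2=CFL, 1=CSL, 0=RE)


Chomsky hierarchy levels:
  Type 3: Regular (DFA/NFA/regex)
  Type 2: Context-free (PDA)
  Type 1: Context-sensitive
  Type 0: Recursively enumerable (TM)
'context-sensitive' corresponds to Type 1

1


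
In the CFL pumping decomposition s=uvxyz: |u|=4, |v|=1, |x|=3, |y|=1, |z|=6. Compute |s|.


|s| = |u| + |v| + |x| + |y| + |z|
= 4 + 1 + 3 + 1 + 6
= 5 + 3 + 7
= 8 + 7
= 15

15


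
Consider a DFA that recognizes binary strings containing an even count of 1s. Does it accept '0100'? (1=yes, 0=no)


DFA has 2 states: q_even (start, accept=yes) and q_odd
Processing string '0100' character by character:
  Position 0: read '0', 1-count=0 -> q_even (no change)
  Position 1: read '1', 1-count=1 -> q_odd
  Position 2: read '0', 1-count=1 -> q_odd (no change)
  Position 3: read '0', 1-count=1 -> q_odd (no change)
Final state: q_odd, total 1s = 1 (odd); the DFA requires an even count -> reject

0


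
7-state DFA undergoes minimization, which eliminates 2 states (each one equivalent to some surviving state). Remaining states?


Original DFA: 7 states
Redundant states removed: 2
Minimized states = original - removed
= 7 - 2
= 5

5


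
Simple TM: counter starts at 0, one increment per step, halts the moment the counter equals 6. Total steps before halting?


Counter starts at 0. Counting sequence:
  Step 1: counter = 1
  Step 2: counter = 2
  Step 3: counter = 3
  Step 4: counter = 4
  Step 5: counter = 5
  Step 6: counter = 6
Counter reached 6 -> halt
Total steps = 6

6


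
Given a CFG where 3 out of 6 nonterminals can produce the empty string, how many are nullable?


Nonterminals: {S, A, B, C, D, E}
A nonterminal is nullable if it can derive epsilon
Counting nullable nonterminals: 3
Total nullable = 3

3


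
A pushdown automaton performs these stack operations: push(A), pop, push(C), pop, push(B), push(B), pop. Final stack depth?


Tracing stack operations:
  push(A) -> stack = [A], depth=1
  pop -> removed A, stack = [], depth=0
  push(C) -> stack = [C], depth=1
  pop -> removed C, stack = [], depth=0
  push(B) -> stack = [B], depth=1
  push(B) -> stack = [B,B], depth=2
  pop -> removed B, stack = [B], depth=1
Final depth = 1

1


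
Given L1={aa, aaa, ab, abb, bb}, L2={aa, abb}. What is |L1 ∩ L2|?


L1 = {aa, aaa, ab, abb, bb}
L2 = {aa, abb}
Checking each string in L1 against L2:
  'aa': in L2? Yes
  'aaa': in L2? No
  'ab': in L2? No
  'abb': in L2? Yes
  'bb': in L2? No
Intersection = {aa, abb}
|L1 ∩ L2| = 2

2


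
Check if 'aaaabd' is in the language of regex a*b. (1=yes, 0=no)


Pattern: a*b
String: 'aaaabd'
Pattern requires: zero or more 'a's followed by exactly one 'b'
Found 4 leading 'a's
Remaining: 'bd'
Remaining is not 'b' -> no match
Result: 0

0


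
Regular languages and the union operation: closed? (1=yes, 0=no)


Regular languages are closed under all standard operations:
- Union: Yes (product construction)
- Intersection: Yes (product construction)
- Complement: Yes (swap accept/reject)
- Concatenation: Yes (NFA construction)
Operation: union -> Closed

1


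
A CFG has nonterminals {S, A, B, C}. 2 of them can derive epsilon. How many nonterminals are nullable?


Nonterminals: {S, A, B, C}
A nonterminal is nullable if it can derive epsilon
Counting nullable nonterminals: 2
Total nullable = 2

2


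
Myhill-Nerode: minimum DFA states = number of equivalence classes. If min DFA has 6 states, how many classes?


Myhill-Nerode theorem:
Number of equivalence classes = number of states in minimal DFA
Minimal DFA states = 6
Therefore equivalence classes = 6

6


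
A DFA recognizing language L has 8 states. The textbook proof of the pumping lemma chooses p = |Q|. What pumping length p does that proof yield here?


Pumping lemma for regular languages (standard proof):
Take p = |Q|, the number of DFA states.
Any string of length >= |Q| passes through |Q|+1 states while reading its first |Q| symbols,
so by pigeonhole some state repeats, giving the loop that can be pumped.
Here |Q| = 8
Therefore the proof uses p = 8

8


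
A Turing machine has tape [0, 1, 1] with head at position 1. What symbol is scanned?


Tape: [0, 1, 1]
Positions: 0 1 2
Values:    0 1 1
Head at position 1
tape[1] = 1

1


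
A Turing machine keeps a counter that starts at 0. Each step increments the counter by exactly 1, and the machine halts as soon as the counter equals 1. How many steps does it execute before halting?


Counter starts at 0. Counting sequence:
  Step 1: counter = 1
Counter reached 1 -> halt
Total steps = 1

1


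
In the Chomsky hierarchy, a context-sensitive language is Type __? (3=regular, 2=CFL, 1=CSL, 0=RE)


Chomsky hierarchy levels:
  Type 3: Regular (DFA/NFA/regex)
  Type 2: Context-free (PDA)
  Type 1: Context-sensitive
  Type 0: Recursively enumerable (TM)
'context-sensitive' corresponds to Type 1

1


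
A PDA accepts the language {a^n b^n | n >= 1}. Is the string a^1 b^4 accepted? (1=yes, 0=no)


Language requires equal numbers of a's and b's
PDA pushes for each 'a', pops for each 'b'
Number of a's = 1
Number of b's = 4
1 != 4 -> Reject

0


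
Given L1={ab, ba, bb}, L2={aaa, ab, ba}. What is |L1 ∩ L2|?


L1 = {ab, ba, bb}
L2 = {aaa, ab, ba}
Checking each string in L1 against L2:
  'ab': in L2? Yes
  'ba': in L2? Yes
  'bb': in L2? No
Intersection = {ab, ba}
|L1 ∩ L2| = 2

2


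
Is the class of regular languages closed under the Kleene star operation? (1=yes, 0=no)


Regular languages are closed under:
- Union (DFA product construction)
- Intersection (DFA product construction)
- Complement (swap accept/reject states)
- Concatenation (NFA construction)
- Kleene star (NFA construction)
Kleene star is in this list
Therefore: closed

1


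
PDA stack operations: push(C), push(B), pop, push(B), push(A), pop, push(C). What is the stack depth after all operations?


Tracing stack operations:
  push(C) -> stack = [C], depth=1
  push(B) -> stack = [C,B], depth=2
  pop -> removed B, stack = [C], depth=1
  push(B) -> stack = [C,B], depth=2
  push(A) -> stack = [C,B,A], depth=3
  pop -> removed A, stack = [C,B], depth=2
  push(C) -> stack = [C,B,C], depth=3
Final depth = 3

3


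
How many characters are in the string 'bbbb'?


String: 'bbbb'
Counting characters:
  'b' appears 4 time(s)
Total length = 0 + 4 = 4

4


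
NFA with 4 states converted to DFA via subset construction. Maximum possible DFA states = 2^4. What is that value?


NFA has 4 states
Subset construction: each DFA state = subset of NFA states
Maximum subsets = 2^4
2^4 = 16

16


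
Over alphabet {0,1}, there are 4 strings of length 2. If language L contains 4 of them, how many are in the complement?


Alphabet: {0,1}
String length: 2
Total strings of length 2 = 2^2 = 4
Strings in L = 4
Complement = total - |L|
= 4 - 4
= 0

0


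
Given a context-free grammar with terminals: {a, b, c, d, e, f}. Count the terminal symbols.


Terminal symbols: a, b, c, d, e, f
Counting each: a (#1), b (#2), c (#3), d (#4), e (#5), f (#6)
Total = 6

6


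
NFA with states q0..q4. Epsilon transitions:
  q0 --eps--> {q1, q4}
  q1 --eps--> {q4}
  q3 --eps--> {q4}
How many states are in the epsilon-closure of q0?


Starting from q0
Initialize closure = {q0}
Follow epsilon from q0 -> add q1
Follow epsilon from q0 -> add q4
Final closure: {q0, q1, q4}
Size = 3

3


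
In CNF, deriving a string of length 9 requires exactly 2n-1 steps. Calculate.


Chomsky Normal Form derivation:
String length n = 9
Each step either:
  - Splits a nonterminal into two (n-1 such steps)
  - Converts a nonterminal to terminal (n such steps)
Total = (n-1) + n = 2n - 1
= 2(9) - 1
= 18 - 1
= 17

17


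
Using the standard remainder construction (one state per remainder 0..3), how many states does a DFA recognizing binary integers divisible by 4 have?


Divisibility by 4 is tracked via the remainder mod 4: 0, 1, ..., 3
The construction assigns one state to each remainder
Number of remainders = 4

4


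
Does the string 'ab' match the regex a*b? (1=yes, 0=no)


Pattern: a*b
String: 'ab'
Pattern requires: zero or more 'a's followed by exactly one 'b'
Found 1 leading 'a's
Remaining: 'b'
Remaining is exactly 'b' -> match
Result: 1

1


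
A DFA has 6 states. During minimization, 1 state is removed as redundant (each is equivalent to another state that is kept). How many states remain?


Original DFA: 6 states
Redundant states removed: 1
Minimized states = original - removed
= 6 - 1
= 5

5


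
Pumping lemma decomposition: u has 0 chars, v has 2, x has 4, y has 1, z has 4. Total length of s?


|s| = |u| + |v| + |x| + |y| + |z|
= 0 + 2 + 4 + 1 + 4
= 2 + 4 + 5
= 6 + 5
= 11

11


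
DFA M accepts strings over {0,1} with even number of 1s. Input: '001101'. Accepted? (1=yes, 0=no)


DFA has 2 states: q_even (start, accept=yes) and q_odd
Processing string '001101' character by character:
  Position 0: read '0', 1-count=0 -> q_even (no change)
  Position 1: read '0', 1-count=0 -> q_even (no change)
  Position 2: read '1', 1-count=1 -> q_odd
  Position 3: read '1', 1-count=2 -> q_even
  Position 4: read '0', 1-count=2 -> q_even (no change)
  Position 5: read '1', 1-count=3 -> q_odd
Final state: q_odd, total 1s = 3 (odd); the DFA requires an even count -> reject

0


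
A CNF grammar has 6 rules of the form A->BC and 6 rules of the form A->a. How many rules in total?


CNF allows two rule forms:
  A -> BC (binary): 6 rules
  A -> a (terminal): 6 rules
Total = 6 + 6 = 12

12


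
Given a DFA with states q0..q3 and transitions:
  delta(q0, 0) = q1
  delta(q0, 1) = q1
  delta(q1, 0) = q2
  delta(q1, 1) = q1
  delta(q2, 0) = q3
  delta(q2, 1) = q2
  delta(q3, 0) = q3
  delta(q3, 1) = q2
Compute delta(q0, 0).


Looking up transition function:
delta(q0, 0) in the table
Row: q0, Column: 0
Result: q1

q1


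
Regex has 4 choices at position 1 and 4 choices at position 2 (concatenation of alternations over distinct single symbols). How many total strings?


First group: 4 alternatives
Second group: 4 alternatives
Concatenation: each choice from group 1 pairs with each from group 2
Total = 4 x 4 = 16

16


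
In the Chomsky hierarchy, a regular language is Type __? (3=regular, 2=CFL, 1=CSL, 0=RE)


Chomsky hierarchy levels:
  Type 3: Regular (DFA/NFA/regex)
  Type 2: Context-free (PDA)
  Type 1: Context-sensitive
  Type 0: Recursively enumerable (TM)
'regular' corresponds to Type 3

3


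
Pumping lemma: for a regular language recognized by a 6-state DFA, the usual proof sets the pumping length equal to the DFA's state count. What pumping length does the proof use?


Pumping lemma for regular languages (standard proof):
Take p = |Q|, the number of DFA states.
Any string of length >= |Q| passes through |Q|+1 states while reading its first |Q| symbols,
so by pigeonhole some state repeats, giving the loop that can be pumped.
Here |Q| = 6
Therefore the proof uses p = 6

6


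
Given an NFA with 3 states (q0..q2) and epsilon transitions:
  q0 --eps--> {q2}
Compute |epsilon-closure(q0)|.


Starting from q0
Initialize closure = {q0}
Follow epsilon from q0 -> add q2
Final closure: {q0, q2}
Size = 2

2


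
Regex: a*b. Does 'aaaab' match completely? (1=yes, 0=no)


Pattern: a*b
String: 'aaaab'
Pattern requires: zero or more 'a's followed by exactly one 'b'
Found 4 leading 'a's
Remaining: 'b'
Remaining is exactly 'b' -> match
Result: 1

1


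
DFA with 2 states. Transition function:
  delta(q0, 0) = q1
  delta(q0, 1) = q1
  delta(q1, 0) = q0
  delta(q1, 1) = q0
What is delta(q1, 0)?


Looking up transition function:
delta(q1, 0) in the table
Row: q1, Column: 0
Result: q0

q0


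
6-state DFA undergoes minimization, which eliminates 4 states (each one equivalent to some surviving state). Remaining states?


Original DFA: 6 states
Redundant states removed: 4
Minimized states = original - removed
= 6 - 4
= 2

2


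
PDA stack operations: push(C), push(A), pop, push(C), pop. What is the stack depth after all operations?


Tracing stack operations:
  push(C) -> stack = [C], depth=1
  push(A) -> stack = [C,A], depth=2
  pop -> removed A, stack = [C], depth=1
  push(C) -> stack = [C,C], depth=2
  pop -> removed C, stack = [C], depth=1
Final depth = 1

1


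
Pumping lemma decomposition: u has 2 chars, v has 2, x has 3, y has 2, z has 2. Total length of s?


|s| = |u| + |v| + |x| + |y| + |z|
= 2 + 2 + 3 + 2 + 2
= 4 + 3 + 4
= 7 + 4
= 11

11


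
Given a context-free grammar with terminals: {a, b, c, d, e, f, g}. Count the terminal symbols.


Terminal symbols: a, b, c, d, e, f, g
Counting each: a (#1), b (#2), c (#3), d (#4), e (#5), f (#6), g (#7)
Total = 7

7


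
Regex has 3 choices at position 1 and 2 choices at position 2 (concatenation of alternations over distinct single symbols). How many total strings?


First group: 3 alternatives
Second group: 2 alternatives
Concatenation: each choice from group 1 pairs with each from group 2
Total = 3 x 2 = 6

6


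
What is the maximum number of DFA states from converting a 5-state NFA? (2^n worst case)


NFA has 5 states
Subset construction: each DFA state = subset of NFA states
Maximum subsets = 2^5
2^5 = 32

32


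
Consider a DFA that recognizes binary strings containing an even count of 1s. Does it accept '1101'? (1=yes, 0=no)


DFA has 2 states: q_even (start, accept=yes) and q_odd
Processing string '1101' character by character:
  Position 0: read '1', 1-count=1 -> q_odd
  Position 1: read '1', 1-count=2 -> q_even
  Position 2: read '0', 1-count=2 -> q_even (no change)
  Position 3: read '1', 1-count=3 -> q_odd
Final state: q_odd, total 1s = 3 (odd); the DFA requires an even count -> reject

0
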